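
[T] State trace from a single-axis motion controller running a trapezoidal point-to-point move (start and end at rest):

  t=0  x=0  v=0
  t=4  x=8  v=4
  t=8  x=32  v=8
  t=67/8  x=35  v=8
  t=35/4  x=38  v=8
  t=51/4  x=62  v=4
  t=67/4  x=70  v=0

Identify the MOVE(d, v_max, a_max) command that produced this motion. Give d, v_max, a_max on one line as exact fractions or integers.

d=70 v_max=8 a_max=1

final state: t=67/4, x=70, v=0 → d = 70
a_max = (4−0)/(4−0) = 1
max v = 8 over t∈[8,35/4] → v_max = 8
check: 8·(8+3/4) = 70 ✓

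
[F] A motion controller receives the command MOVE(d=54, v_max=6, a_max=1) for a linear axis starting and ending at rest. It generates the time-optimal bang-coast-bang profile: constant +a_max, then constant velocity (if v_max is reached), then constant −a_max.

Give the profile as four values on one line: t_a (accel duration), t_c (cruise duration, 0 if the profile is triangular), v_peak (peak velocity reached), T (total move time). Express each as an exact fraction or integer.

t_a=6 t_c=3 v_peak=6 T=15

(v_max)²/a_max = 6²/1 = 36
54 ≥ 36 → trapezoidal
t_a = 6/1 = 6; v_peak = 6
d_cruise = 54 − 36 = 18; t_c = 18/6 = 3
T = 2·6 + 3 = 15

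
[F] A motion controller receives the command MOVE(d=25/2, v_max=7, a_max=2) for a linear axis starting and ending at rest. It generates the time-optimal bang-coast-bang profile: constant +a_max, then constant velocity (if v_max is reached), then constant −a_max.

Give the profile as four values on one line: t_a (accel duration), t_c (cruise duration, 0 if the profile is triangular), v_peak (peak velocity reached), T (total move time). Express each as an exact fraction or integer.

t_a=5/2 t_c=0 v_peak=5 T=5

v_max²/a_max = 7²/2 = 49/2
25/2 < 49/2 so t_c = 0
v_peak = √(25/2·2) = √25 = 5
t_a = 5/2; t_c = 0
T = 2·5/2 = 5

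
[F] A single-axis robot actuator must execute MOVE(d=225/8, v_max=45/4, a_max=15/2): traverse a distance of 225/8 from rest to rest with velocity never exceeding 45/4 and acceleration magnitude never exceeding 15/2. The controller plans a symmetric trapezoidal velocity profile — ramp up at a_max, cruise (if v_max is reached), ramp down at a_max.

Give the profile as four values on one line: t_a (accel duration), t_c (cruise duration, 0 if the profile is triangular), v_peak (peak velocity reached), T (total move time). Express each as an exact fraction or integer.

v_max²/a_max = (45/4)²/(15/2) = 135/8
225/8 ≥ 135/8 → trapezoidal
t_a = (45/4)/(15/2) = 3/2; v_peak = 45/4
d_cruise = 225/8 − 135/8 = 45/4; t_c = (45/4)/(45/4) = 1
T = 2·3/2 + 1 = 4

t_a=3/2 t_c=1 v_peak=45/4 T=4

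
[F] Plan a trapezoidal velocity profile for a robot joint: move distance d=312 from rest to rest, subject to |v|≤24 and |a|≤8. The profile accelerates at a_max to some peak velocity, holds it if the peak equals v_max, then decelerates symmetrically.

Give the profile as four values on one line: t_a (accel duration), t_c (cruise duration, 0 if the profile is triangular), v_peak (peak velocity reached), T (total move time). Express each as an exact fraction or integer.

t_a=3 t_c=10 v_peak=24 T=16

(v_max)²/a_max = 24²/8 = 72
312 ≥ 72 → trapezoidal
t_a = 24/8 = 3; v_peak = 24
d_cruise = 312 − 72 = 240; t_c = 240/24 = 10
T = 2·3 + 10 = 16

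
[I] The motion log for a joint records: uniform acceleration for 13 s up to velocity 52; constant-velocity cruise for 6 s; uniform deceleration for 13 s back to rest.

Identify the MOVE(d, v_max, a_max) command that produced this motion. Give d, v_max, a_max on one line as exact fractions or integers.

d=988 v_max=52 a_max=4

a_max = 52/13 = 4
d_a = ½·52·13 = 338; d_c = 52·6 = 312
d = 2·338 + 312 = 988
t_c = 6 > 0 ⇒ limit active, v_max = 52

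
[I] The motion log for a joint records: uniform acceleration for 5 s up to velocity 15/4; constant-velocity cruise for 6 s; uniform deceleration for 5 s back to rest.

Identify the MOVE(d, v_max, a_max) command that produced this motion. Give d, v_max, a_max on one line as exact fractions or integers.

d=165/4 v_max=15/4 a_max=3/4

a_max = (15/4)/5 = 3/4
d_a = ½·15/4·5 = 75/8; d_c = 15/4·6 = 45/2
d = 2·75/8 + 45/2 = 165/4
t_c = 6 > 0 so v_max = 15/4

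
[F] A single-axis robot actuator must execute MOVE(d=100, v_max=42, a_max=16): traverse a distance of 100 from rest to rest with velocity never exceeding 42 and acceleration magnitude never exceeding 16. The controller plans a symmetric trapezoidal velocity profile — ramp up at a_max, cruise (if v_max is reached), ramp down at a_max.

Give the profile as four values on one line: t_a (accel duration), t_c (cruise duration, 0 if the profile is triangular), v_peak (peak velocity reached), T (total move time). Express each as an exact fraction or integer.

v_max²/a_max = 42²/16 = 441/4
100 < 441/4 so t_c = 0
v_peak = √(100·16) = √1600 = 40
t_a = 40/16 = 5/2; t_c = 0
T = 2·5/2 = 5

t_a=5/2 t_c=0 v_peak=40 T=5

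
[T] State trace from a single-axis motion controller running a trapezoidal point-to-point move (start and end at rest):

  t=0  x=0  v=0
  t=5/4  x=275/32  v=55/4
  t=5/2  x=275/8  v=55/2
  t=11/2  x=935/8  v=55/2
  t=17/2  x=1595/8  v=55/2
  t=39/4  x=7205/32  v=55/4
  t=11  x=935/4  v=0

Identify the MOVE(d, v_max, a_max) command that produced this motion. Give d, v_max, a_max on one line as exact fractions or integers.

d=935/4 v_max=55/2 a_max=11

final state: t=11, x=935/4, v=0 → d = 935/4
a_max = (55/4−0)/(5/4−0) = 11
max v = 55/2 over t∈[5/2,17/2] → v_max = 55/2
check: 55/2·(5/2+6) = 935/4 ✓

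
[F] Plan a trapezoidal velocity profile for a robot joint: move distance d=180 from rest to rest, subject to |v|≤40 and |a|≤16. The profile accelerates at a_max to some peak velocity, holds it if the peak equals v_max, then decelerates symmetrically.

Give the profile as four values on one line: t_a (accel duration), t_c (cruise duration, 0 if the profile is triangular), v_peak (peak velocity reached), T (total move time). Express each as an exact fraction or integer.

t_a=5/2 t_c=2 v_peak=40 T=7

(v_max)²/a_max = 40²/16 = 100
180 ≥ 100 ⇒ cruise phase
t_a = 40/16 = 5/2; v_peak = 40
d_cruise = 180 − 100 = 80; t_c = 80/40 = 2
T = 2·5/2 + 2 = 7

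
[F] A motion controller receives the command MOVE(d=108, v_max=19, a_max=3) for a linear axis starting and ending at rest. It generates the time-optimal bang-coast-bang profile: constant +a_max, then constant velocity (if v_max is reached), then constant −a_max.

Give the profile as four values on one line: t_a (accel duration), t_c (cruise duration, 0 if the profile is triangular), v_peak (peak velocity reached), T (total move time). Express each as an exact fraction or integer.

t_a=6 t_c=0 v_peak=18 T=12

vₘ²/aₘ = 19²/3 = 361/3
108 < 361/3 so t_c = 0
v_peak = √(108·3) = √324 = 18
t_a = 18/3 = 6; t_c = 0
T = 2·6 = 12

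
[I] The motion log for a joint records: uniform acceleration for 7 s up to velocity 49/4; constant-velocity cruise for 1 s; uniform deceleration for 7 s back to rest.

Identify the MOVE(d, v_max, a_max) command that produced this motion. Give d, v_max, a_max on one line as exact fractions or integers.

d=98 v_max=49/4 a_max=7/4

a_max = (49/4)/7 = 7/4
d_a = ½·49/4·7 = 343/8; d_c = 49/4·1 = 49/4
d = 2·343/8 + 49/4 = 98
t_c = 1 > 0 → v_max = v_peak = 49/4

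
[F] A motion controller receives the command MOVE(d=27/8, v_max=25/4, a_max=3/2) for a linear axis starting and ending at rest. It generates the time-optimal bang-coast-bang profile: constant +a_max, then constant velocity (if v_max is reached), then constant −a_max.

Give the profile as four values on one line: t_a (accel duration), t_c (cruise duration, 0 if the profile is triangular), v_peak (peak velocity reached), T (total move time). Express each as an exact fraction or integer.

t_a=3/2 t_c=0 v_peak=9/4 T=3

(v_max)²/a_max = (25/4)²/(3/2) = 625/24
27/8 < 625/24 so t_c = 0
v_peak = √(27/8·3/2) = √(81/16) = 9/4
t_a = (9/4)/(3/2) = 3/2; t_c = 0
T = 2·3/2 = 3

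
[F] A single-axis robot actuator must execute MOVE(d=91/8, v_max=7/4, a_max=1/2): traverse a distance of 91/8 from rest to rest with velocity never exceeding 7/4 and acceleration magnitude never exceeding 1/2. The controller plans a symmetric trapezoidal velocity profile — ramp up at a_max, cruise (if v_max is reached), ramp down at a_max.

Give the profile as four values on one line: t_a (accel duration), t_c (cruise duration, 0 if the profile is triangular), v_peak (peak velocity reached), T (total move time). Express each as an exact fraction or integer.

t_a=7/2 t_c=3 v_peak=7/4 T=10

v_max²/a_max = (7/4)²/(1/2) = 49/8
91/8 ≥ 49/8 so v_max reached
t_a = (7/4)/(1/2) = 7/2; v_peak = 7/4
d_cruise = 91/8 − 49/8 = 21/4; t_c = (21/4)/(7/4) = 3
T = 2·7/2 + 3 = 10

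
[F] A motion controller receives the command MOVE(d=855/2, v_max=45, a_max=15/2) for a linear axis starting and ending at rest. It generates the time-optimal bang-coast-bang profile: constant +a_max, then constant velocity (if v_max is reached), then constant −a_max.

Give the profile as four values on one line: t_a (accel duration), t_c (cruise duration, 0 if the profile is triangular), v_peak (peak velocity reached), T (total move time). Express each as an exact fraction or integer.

(v_max)²/a_max = 45²/(15/2) = 270
855/2 ≥ 270 → trapezoidal
t_a = 45/(15/2) = 6; v_peak = 45
d_cruise = 855/2 − 270 = 315/2; t_c = (315/2)/45 = 7/2
T = 2·6 + 7/2 = 31/2

t_a=6 t_c=7/2 v_peak=45 T=31/2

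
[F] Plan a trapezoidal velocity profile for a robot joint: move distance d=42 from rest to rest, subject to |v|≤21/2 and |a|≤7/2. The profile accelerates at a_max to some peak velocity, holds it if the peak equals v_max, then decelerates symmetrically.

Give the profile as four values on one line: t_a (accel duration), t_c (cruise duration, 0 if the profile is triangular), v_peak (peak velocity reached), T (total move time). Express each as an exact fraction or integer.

t_a=3 t_c=1 v_peak=21/2 T=7

vₘ²/aₘ = (21/2)²/(7/2) = 63/2
42 ≥ 63/2 ⇒ cruise phase
t_a = (21/2)/(7/2) = 3; v_peak = 21/2
d_cruise = 42 − 63/2 = 21/2; t_c = (21/2)/(21/2) = 1
T = 2·3 + 1 = 7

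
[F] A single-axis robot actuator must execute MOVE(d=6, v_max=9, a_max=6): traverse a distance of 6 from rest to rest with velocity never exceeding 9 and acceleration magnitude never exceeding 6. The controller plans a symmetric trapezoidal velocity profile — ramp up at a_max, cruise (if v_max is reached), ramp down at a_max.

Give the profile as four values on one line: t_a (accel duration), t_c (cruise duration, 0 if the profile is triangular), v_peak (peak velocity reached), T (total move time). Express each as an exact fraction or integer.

v_max²/a_max = 9²/6 = 27/2
6 < 27/2 → triangular
v_peak = √(6·6) = √36 = 6
t_a = 6/6 = 1; t_c = 0
T = 2·1 = 2

t_a=1 t_c=0 v_peak=6 T=2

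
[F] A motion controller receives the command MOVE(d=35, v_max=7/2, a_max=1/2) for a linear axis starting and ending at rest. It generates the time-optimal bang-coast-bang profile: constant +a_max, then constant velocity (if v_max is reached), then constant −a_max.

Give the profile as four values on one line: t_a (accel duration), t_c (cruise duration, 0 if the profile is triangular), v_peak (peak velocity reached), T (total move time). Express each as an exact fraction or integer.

v_max²/a_max = (7/2)²/(1/2) = 49/2
35 ≥ 49/2 so v_max reached
t_a = (7/2)/(1/2) = 7; v_peak = 7/2
d_cruise = 35 − 49/2 = 21/2; t_c = (21/2)/(7/2) = 3
T = 2·7 + 3 = 17

t_a=7 t_c=3 v_peak=7/2 T=17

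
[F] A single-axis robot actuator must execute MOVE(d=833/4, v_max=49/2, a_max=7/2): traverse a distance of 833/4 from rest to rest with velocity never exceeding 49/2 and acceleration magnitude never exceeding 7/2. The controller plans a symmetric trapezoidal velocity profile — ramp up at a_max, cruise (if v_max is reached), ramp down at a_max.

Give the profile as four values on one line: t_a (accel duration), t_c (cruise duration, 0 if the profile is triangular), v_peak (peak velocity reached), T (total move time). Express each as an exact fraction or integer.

t_a=7 t_c=3/2 v_peak=49/2 T=31/2

v_max²/a_max = (49/2)²/(7/2) = 343/2
833/4 ≥ 343/2 ⇒ cruise phase
t_a = (49/2)/(7/2) = 7; v_peak = 49/2
d_cruise = 833/4 − 343/2 = 147/4; t_c = (147/4)/(49/2) = 3/2
T = 2·7 + 3/2 = 31/2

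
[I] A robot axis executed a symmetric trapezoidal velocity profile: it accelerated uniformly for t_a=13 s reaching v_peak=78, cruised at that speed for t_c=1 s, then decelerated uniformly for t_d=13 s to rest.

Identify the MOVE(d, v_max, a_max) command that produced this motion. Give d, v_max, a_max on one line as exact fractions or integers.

a_max = 78/13 = 6
d_a = ½·78·13 = 507; d_c = 78·1 = 78
d = 2·507 + 78 = 1092
t_c = 1 > 0 → v_max = v_peak = 78

d=1092 v_max=78 a_max=6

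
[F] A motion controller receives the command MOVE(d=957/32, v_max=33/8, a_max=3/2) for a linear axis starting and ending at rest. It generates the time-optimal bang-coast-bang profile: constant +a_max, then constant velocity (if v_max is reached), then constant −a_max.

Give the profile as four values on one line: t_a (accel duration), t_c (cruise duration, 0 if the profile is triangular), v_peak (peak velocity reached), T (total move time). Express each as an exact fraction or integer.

t_a=11/4 t_c=9/2 v_peak=33/8 T=10

v_max²/a_max = (33/8)²/(3/2) = 363/32
957/32 ≥ 363/32 → trapezoidal
t_a = (33/8)/(3/2) = 11/4; v_peak = 33/8
d_cruise = 957/32 − 363/32 = 297/16; t_c = (297/16)/(33/8) = 9/2
T = 2·11/4 + 9/2 = 10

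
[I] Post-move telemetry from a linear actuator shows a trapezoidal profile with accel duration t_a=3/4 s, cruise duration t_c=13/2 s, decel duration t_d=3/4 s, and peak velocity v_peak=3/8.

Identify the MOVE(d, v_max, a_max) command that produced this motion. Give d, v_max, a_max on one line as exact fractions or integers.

d=87/32 v_max=3/8 a_max=1/2

a_max = (3/8)/(3/4) = 1/2
d_a = ½·3/8·3/4 = 9/64; d_c = 3/8·13/2 = 39/16
d = 2·9/64 + 39/16 = 87/32
t_c = 13/2 > 0 → v_max = v_peak = 3/8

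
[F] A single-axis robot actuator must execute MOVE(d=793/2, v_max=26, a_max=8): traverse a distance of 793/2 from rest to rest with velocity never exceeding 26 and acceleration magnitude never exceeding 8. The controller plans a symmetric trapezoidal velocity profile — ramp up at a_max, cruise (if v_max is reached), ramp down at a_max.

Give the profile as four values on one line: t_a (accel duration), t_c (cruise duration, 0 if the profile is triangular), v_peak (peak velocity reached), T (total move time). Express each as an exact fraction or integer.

v_max²/a_max = 26²/8 = 169/2
793/2 ≥ 169/2 so v_max reached
t_a = 26/8 = 13/4; v_peak = 26
d_cruise = 793/2 − 169/2 = 312; t_c = 312/26 = 12
T = 2·13/4 + 12 = 37/2

t_a=13/4 t_c=12 v_peak=26 T=37/2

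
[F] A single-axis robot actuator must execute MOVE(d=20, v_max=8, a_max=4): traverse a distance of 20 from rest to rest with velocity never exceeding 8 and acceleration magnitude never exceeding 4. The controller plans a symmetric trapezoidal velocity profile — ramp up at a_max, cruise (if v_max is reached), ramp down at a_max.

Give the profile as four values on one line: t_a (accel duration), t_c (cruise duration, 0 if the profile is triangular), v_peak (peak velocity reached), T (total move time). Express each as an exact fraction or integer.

vₘ²/aₘ = 8²/4 = 16
20 ≥ 16 → trapezoidal
t_a = 8/4 = 2; v_peak = 8
d_cruise = 20 − 16 = 4; t_c = 4/8 = 1/2
T = 2·2 + 1/2 = 9/2

t_a=2 t_c=1/2 v_peak=8 T=9/2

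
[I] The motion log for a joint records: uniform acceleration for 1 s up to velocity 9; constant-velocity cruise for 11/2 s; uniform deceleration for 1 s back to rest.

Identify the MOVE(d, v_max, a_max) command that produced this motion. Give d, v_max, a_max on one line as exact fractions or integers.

a_max = 9/1 = 9
d_a = ½·9·1 = 9/2; d_c = 9·11/2 = 99/2
d = 2·9/2 + 99/2 = 117/2
t_c = 11/2 > 0 so v_max = 9

d=117/2 v_max=9 a_max=9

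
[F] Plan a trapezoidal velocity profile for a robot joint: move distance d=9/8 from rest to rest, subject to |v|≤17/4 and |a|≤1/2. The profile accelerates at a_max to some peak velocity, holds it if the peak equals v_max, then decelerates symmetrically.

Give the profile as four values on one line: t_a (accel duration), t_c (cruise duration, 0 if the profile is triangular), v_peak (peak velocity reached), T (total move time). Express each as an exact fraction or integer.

(v_max)²/a_max = (17/4)²/(1/2) = 289/8
9/8 < 289/8 → triangular
v_peak = √(9/8·1/2) = √(9/16) = 3/4
t_a = (3/4)/(1/2) = 3/2; t_c = 0
T = 2·3/2 = 3

t_a=3/2 t_c=0 v_peak=3/4 T=3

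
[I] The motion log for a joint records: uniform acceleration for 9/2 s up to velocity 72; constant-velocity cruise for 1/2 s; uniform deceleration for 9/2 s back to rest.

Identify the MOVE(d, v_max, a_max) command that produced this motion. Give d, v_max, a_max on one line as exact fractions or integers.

d=360 v_max=72 a_max=16

a_max = 72/(9/2) = 16
d_a = ½·72·9/2 = 162; d_c = 72·1/2 = 36
d = 2·162 + 36 = 360
t_c = 1/2 > 0 ⇒ limit active, v_max = 72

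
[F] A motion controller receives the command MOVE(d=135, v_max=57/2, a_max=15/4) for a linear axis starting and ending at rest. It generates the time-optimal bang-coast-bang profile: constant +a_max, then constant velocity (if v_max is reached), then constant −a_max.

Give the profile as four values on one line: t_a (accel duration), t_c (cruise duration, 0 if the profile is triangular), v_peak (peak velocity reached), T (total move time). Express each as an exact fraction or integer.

(v_max)²/a_max = (57/2)²/(15/4) = 1083/5
135 < 1083/5 → triangular
v_peak = √(135·15/4) = √(2025/4) = 45/2
t_a = (45/2)/(15/4) = 6; t_c = 0
T = 2·6 = 12

t_a=6 t_c=0 v_peak=45/2 T=12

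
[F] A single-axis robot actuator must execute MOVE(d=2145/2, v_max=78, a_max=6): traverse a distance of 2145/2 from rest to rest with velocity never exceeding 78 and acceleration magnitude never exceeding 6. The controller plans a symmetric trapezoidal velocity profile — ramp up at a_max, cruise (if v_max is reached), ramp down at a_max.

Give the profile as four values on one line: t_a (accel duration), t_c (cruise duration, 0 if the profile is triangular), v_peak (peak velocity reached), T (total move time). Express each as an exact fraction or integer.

t_a=13 t_c=3/4 v_peak=78 T=107/4

(v_max)²/a_max = 78²/6 = 1014
2145/2 ≥ 1014 → trapezoidal
t_a = 78/6 = 13; v_peak = 78
d_cruise = 2145/2 − 1014 = 117/2; t_c = (117/2)/78 = 3/4
T = 2·13 + 3/4 = 107/4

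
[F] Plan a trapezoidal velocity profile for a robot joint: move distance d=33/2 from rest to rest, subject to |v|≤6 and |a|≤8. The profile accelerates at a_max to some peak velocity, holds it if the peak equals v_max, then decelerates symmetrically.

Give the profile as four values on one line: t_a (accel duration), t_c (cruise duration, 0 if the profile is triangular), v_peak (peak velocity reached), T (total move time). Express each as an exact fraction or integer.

t_a=3/4 t_c=2 v_peak=6 T=7/2

v_max²/a_max = 6²/8 = 9/2
33/2 ≥ 9/2 ⇒ cruise phase
t_a = 6/8 = 3/4; v_peak = 6
d_cruise = 33/2 − 9/2 = 12; t_c = 12/6 = 2
T = 2·3/4 + 2 = 7/2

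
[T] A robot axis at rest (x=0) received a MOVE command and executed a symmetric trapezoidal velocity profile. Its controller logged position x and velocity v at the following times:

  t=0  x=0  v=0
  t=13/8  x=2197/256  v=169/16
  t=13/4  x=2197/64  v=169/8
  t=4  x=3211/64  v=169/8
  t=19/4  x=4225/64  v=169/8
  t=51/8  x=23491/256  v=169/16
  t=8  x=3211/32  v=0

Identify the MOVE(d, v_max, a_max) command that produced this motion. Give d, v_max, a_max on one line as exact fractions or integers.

final state: t=8, x=3211/32, v=0 → d = 3211/32
a_max = (169/16−0)/(13/8−0) = 13/2
max v = 169/8 over t∈[13/4,19/4] → v_max = 169/8
check: 169/8·(13/4+3/2) = 3211/32 ✓

d=3211/32 v_max=169/8 a_max=13/2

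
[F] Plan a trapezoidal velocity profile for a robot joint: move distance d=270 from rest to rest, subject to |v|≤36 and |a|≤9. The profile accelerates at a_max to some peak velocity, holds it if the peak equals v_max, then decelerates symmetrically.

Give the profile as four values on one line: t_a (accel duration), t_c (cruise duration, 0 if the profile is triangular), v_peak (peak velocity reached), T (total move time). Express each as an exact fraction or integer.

vₘ²/aₘ = 36²/9 = 144
270 ≥ 144 → trapezoidal
t_a = 36/9 = 4; v_peak = 36
d_cruise = 270 − 144 = 126; t_c = 126/36 = 7/2
T = 2·4 + 7/2 = 23/2

t_a=4 t_c=7/2 v_peak=36 T=23/2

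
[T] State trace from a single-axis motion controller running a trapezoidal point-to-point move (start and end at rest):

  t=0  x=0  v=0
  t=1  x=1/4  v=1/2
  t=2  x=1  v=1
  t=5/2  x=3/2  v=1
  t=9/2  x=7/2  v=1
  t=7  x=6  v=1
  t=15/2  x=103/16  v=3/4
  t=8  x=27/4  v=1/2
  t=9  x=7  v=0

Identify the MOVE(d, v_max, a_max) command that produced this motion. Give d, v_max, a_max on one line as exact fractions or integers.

final state: t=9, x=7, v=0 → d = 7
a_max = (1/2−0)/(1−0) = 1/2
max v = 1 over t∈[2,7] → v_max = 1
check: 1·(2+5) = 7 ✓

d=7 v_max=1 a_max=1/2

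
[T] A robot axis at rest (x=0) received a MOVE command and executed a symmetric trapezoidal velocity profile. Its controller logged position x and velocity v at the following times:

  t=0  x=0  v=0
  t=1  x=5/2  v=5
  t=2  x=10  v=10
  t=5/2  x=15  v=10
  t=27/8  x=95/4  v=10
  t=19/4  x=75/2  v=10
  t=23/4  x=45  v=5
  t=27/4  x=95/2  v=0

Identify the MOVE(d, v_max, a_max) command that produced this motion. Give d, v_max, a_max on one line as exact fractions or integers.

d=95/2 v_max=10 a_max=5

final state: t=27/4, x=95/2, v=0 → d = 95/2
a_max = (5−0)/(1−0) = 5
max v = 10 over t∈[2,19/4] → v_max = 10
check: 10·(2+11/4) = 95/2 ✓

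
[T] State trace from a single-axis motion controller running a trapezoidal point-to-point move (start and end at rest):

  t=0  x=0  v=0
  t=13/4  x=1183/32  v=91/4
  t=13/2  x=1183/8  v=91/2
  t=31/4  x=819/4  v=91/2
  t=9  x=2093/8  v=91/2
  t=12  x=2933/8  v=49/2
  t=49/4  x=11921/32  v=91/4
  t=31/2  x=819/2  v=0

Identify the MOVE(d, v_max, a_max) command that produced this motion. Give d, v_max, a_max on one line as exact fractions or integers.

d=819/2 v_max=91/2 a_max=7

final state: t=31/2, x=819/2, v=0 → d = 819/2
a_max = (91/4−0)/(13/4−0) = 7
max v = 91/2 over t∈[13/2,9] → v_max = 91/2
check: 91/2·(13/2+5/2) = 819/2 ✓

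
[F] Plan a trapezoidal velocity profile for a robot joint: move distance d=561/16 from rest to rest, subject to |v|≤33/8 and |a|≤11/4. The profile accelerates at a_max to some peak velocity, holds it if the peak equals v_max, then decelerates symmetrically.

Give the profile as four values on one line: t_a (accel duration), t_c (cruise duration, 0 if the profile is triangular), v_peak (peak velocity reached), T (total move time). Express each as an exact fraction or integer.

t_a=3/2 t_c=7 v_peak=33/8 T=10

(v_max)²/a_max = (33/8)²/(11/4) = 99/16
561/16 ≥ 99/16 → trapezoidal
t_a = (33/8)/(11/4) = 3/2; v_peak = 33/8
d_cruise = 561/16 − 99/16 = 231/8; t_c = (231/8)/(33/8) = 7
T = 2·3/2 + 7 = 10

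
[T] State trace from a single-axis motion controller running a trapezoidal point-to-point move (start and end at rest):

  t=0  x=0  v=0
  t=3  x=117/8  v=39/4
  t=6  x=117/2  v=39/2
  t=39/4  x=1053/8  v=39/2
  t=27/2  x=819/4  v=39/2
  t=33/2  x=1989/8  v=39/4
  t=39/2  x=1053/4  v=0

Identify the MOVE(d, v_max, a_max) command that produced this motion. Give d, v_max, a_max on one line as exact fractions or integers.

final state: t=39/2, x=1053/4, v=0 → d = 1053/4
a_max = (39/4−0)/(3−0) = 13/4
max v = 39/2 over t∈[6,27/2] → v_max = 39/2
check: 39/2·(6+15/2) = 1053/4 ✓

d=1053/4 v_max=39/2 a_max=13/4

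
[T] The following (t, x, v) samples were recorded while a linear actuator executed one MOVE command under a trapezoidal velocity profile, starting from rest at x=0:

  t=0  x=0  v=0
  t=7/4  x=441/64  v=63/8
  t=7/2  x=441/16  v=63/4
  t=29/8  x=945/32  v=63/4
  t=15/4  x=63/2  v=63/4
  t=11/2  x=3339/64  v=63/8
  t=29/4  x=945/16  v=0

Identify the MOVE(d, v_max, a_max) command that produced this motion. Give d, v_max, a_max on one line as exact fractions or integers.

final state: t=29/4, x=945/16, v=0 → d = 945/16
a_max = (63/8−0)/(7/4−0) = 9/2
max v = 63/4 over t∈[7/2,15/4] → v_max = 63/4
check: 63/4·(7/2+1/4) = 945/16 ✓

d=945/16 v_max=63/4 a_max=9/2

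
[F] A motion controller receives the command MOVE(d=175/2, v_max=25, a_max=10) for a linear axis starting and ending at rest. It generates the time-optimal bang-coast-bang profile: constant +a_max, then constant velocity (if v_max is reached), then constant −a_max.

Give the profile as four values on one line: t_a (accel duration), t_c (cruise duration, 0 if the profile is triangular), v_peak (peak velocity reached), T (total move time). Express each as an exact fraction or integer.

(v_max)²/a_max = 25²/10 = 125/2
175/2 ≥ 125/2 ⇒ cruise phase
t_a = 25/10 = 5/2; v_peak = 25
d_cruise = 175/2 − 125/2 = 25; t_c = 25/25 = 1
T = 2·5/2 + 1 = 6

t_a=5/2 t_c=1 v_peak=25 T=6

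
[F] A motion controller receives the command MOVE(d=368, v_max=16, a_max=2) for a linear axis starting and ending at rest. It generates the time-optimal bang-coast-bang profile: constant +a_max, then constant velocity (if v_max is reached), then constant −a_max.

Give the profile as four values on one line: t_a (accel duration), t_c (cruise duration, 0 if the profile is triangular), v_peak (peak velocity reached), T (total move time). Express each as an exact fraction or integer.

t_a=8 t_c=15 v_peak=16 T=31

vₘ²/aₘ = 16²/2 = 128
368 ≥ 128 ⇒ cruise phase
t_a = 16/2 = 8; v_peak = 16
d_cruise = 368 − 128 = 240; t_c = 240/16 = 15
T = 2·8 + 15 = 31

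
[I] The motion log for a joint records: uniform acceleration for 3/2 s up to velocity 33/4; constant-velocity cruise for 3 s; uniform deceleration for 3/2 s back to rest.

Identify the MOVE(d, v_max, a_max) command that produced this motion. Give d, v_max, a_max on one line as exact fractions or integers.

a_max = (33/4)/(3/2) = 11/2
d_a = ½·33/4·3/2 = 99/16; d_c = 33/4·3 = 99/4
d = 2·99/16 + 99/4 = 297/8
t_c = 3 > 0 so v_max = 33/4

d=297/8 v_max=33/4 a_max=11/2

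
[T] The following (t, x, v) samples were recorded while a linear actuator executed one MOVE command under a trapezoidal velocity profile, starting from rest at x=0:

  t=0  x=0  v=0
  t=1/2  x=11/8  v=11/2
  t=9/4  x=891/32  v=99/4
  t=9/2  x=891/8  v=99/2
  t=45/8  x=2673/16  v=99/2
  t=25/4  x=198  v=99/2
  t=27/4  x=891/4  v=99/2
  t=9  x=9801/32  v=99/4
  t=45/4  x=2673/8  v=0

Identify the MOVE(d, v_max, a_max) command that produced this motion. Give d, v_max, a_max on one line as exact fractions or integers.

final state: t=45/4, x=2673/8, v=0 → d = 2673/8
a_max = (11/2−0)/(1/2−0) = 11
max v = 99/2 over t∈[9/2,27/4] → v_max = 99/2
check: 99/2·(9/2+9/4) = 2673/8 ✓

d=2673/8 v_max=99/2 a_max=11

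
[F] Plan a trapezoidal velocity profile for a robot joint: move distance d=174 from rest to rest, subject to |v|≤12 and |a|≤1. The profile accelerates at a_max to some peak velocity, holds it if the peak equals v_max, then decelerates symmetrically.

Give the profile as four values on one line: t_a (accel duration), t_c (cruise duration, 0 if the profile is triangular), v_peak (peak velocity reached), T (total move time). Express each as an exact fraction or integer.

t_a=12 t_c=5/2 v_peak=12 T=53/2

vₘ²/aₘ = 12²/1 = 144
174 ≥ 144 so v_max reached
t_a = 12/1 = 12; v_peak = 12
d_cruise = 174 − 144 = 30; t_c = 30/12 = 5/2
T = 2·12 + 5/2 = 53/2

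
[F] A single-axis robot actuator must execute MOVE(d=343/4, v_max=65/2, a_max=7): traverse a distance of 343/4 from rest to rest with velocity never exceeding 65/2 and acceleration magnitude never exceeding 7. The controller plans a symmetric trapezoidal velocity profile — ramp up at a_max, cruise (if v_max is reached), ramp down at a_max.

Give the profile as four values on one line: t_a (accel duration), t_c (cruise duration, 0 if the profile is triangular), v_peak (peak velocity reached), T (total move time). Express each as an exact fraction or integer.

t_a=7/2 t_c=0 v_peak=49/2 T=7

v_max²/a_max = (65/2)²/7 = 4225/28
343/4 < 4225/28 → triangular
v_peak = √(343/4·7) = √(2401/4) = 49/2
t_a = (49/2)/7 = 7/2; t_c = 0
T = 2·7/2 = 7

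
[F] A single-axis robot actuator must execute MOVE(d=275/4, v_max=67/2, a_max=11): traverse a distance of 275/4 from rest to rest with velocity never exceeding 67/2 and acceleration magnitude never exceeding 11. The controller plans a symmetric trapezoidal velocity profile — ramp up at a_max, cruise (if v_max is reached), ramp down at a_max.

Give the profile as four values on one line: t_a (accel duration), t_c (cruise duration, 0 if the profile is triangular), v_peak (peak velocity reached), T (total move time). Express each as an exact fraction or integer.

t_a=5/2 t_c=0 v_peak=55/2 T=5

(v_max)²/a_max = (67/2)²/11 = 4489/44
275/4 < 4489/44 ⇒ no cruise
v_peak = √(275/4·11) = √(3025/4) = 55/2
t_a = (55/2)/11 = 5/2; t_c = 0
T = 2·5/2 = 5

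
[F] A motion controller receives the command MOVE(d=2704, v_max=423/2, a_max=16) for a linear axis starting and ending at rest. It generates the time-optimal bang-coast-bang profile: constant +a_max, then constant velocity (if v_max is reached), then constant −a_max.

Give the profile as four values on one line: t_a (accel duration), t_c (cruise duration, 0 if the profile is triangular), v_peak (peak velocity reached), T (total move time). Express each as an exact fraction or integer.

(v_max)²/a_max = (423/2)²/16 = 178929/64
2704 < 178929/64 → triangular
v_peak = √(2704·16) = √43264 = 208
t_a = 208/16 = 13; t_c = 0
T = 2·13 = 26

t_a=13 t_c=0 v_peak=208 T=26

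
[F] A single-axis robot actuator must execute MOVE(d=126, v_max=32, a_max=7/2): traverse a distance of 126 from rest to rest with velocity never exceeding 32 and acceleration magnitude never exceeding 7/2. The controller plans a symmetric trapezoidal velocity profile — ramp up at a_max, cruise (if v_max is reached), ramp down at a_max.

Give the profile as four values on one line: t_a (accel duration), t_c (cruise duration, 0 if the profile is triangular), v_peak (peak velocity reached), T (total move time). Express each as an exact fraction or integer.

v_max²/a_max = 32²/(7/2) = 2048/7
126 < 2048/7 ⇒ no cruise
v_peak = √(126·7/2) = √441 = 21
t_a = 21/(7/2) = 6; t_c = 0
T = 2·6 = 12

t_a=6 t_c=0 v_peak=21 T=12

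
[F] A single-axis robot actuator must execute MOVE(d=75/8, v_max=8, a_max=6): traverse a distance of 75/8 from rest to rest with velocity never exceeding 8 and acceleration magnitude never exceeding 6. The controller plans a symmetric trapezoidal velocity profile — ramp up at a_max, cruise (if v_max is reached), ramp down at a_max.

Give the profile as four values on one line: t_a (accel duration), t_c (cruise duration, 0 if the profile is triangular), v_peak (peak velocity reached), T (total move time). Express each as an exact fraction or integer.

vₘ²/aₘ = 8²/6 = 32/3
75/8 < 32/3 → triangular
v_peak = √(75/8·6) = √(225/4) = 15/2
t_a = (15/2)/6 = 5/4; t_c = 0
T = 2·5/4 = 5/2

t_a=5/4 t_c=0 v_peak=15/2 T=5/2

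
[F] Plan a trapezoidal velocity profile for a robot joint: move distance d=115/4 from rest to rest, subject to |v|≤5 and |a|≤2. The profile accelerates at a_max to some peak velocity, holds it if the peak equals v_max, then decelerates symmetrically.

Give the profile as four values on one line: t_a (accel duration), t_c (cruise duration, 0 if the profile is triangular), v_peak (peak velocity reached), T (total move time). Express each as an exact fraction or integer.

(v_max)²/a_max = 5²/2 = 25/2
115/4 ≥ 25/2 so v_max reached
t_a = 5/2; v_peak = 5
d_cruise = 115/4 − 25/2 = 65/4; t_c = (65/4)/5 = 13/4
T = 2·5/2 + 13/4 = 33/4

t_a=5/2 t_c=13/4 v_peak=5 T=33/4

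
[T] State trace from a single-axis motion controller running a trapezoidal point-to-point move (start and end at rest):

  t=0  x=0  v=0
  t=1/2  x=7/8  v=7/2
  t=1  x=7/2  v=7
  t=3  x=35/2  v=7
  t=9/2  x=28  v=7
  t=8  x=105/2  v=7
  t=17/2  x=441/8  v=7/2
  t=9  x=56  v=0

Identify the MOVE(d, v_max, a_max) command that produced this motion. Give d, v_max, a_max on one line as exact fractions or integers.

d=56 v_max=7 a_max=7

final state: t=9, x=56, v=0 → d = 56
a_max = (7/2−0)/(1/2−0) = 7
max v = 7 over t∈[1,8] → v_max = 7
check: 7·(1+7) = 56 ✓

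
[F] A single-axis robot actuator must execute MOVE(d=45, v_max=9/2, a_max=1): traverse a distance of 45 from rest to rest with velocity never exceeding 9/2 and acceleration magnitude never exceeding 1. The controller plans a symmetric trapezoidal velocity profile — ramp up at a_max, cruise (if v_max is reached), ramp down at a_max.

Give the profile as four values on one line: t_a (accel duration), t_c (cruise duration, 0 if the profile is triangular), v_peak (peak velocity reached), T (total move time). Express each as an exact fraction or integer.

t_a=9/2 t_c=11/2 v_peak=9/2 T=29/2

(v_max)²/a_max = (9/2)²/1 = 81/4
45 ≥ 81/4 ⇒ cruise phase
t_a = (9/2)/1 = 9/2; v_peak = 9/2
d_cruise = 45 − 81/4 = 99/4; t_c = (99/4)/(9/2) = 11/2
T = 2·9/2 + 11/2 = 29/2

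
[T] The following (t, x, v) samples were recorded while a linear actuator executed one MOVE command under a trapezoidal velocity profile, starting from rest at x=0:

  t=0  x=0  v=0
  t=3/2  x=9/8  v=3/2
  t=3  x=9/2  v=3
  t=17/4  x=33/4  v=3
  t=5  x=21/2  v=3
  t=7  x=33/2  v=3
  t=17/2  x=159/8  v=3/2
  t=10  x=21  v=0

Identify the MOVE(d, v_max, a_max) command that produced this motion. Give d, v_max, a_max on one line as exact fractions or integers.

final state: t=10, x=21, v=0 → d = 21
a_max = (3/2−0)/(3/2−0) = 1
max v = 3 over t∈[3,7] → v_max = 3
check: 3·(3+4) = 21 ✓

d=21 v_max=3 a_max=1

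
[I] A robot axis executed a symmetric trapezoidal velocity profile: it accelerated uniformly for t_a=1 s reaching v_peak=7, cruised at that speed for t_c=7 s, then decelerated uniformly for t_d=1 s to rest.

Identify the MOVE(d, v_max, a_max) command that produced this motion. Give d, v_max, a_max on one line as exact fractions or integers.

a_max = 7/1 = 7
d_a = ½·7·1 = 7/2; d_c = 7·7 = 49
d = 2·7/2 + 49 = 56
t_c = 7 > 0 ⇒ limit active, v_max = 7

d=56 v_max=7 a_max=7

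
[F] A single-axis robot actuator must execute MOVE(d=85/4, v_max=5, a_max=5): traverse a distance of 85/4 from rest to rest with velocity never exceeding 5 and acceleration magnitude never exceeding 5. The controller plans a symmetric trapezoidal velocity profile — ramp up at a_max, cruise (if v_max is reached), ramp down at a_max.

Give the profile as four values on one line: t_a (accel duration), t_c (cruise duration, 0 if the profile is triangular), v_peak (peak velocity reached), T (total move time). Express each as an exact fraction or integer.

v_max²/a_max = 5²/5 = 5
85/4 ≥ 5 → trapezoidal
t_a = 5/5 = 1; v_peak = 5
d_cruise = 85/4 − 5 = 65/4; t_c = (65/4)/5 = 13/4
T = 2·1 + 13/4 = 21/4

t_a=1 t_c=13/4 v_peak=5 T=21/4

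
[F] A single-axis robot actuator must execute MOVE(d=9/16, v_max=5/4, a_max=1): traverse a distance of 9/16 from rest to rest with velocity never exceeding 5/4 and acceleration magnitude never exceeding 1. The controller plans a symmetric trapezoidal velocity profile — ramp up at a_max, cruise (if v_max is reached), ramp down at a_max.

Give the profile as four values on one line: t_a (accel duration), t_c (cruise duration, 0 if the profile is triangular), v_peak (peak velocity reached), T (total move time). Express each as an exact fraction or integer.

vₘ²/aₘ = (5/4)²/1 = 25/16
9/16 < 25/16 so t_c = 0
v_peak = √(9/16·1) = √(9/16) = 3/4
t_a = (3/4)/1 = 3/4; t_c = 0
T = 2·3/4 = 3/2

t_a=3/4 t_c=0 v_peak=3/4 T=3/2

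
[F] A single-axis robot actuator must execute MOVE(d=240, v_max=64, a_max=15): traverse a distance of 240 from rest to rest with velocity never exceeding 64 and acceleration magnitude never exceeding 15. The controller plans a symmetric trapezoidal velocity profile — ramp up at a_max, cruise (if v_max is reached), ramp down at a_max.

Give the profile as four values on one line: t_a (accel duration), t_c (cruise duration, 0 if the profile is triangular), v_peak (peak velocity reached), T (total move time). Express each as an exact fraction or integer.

t_a=4 t_c=0 v_peak=60 T=8

(v_max)²/a_max = 64²/15 = 4096/15
240 < 4096/15 → triangular
v_peak = √(240·15) = √3600 = 60
t_a = 60/15 = 4; t_c = 0
T = 2·4 = 8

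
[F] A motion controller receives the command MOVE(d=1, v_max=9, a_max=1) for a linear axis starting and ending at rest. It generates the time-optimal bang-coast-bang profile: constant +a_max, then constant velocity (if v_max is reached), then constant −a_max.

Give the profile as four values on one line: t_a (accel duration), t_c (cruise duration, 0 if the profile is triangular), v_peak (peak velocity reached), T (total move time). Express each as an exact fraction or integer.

(v_max)²/a_max = 9²/1 = 81
1 < 81 ⇒ no cruise
v_peak = √(1·1) = √1 = 1
t_a = 1/1 = 1; t_c = 0
T = 2·1 = 2

t_a=1 t_c=0 v_peak=1 T=2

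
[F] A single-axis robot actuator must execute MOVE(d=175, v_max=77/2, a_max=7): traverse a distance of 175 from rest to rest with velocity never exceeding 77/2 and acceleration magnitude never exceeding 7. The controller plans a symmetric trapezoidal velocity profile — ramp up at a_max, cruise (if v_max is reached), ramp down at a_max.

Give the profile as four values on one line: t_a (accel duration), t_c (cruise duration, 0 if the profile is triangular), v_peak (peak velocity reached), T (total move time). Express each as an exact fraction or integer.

t_a=5 t_c=0 v_peak=35 T=10

(v_max)²/a_max = (77/2)²/7 = 847/4
175 < 847/4 ⇒ no cruise
v_peak = √(175·7) = √1225 = 35
t_a = 35/7 = 5; t_c = 0
T = 2·5 = 10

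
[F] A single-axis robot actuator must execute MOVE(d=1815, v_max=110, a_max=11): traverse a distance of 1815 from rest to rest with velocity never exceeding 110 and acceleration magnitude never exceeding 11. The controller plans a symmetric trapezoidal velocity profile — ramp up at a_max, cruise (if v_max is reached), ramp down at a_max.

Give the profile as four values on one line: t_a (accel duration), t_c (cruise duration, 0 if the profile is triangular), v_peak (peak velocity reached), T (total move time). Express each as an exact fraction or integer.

vₘ²/aₘ = 110²/11 = 1100
1815 ≥ 1100 → trapezoidal
t_a = 110/11 = 10; v_peak = 110
d_cruise = 1815 − 1100 = 715; t_c = 715/110 = 13/2
T = 2·10 + 13/2 = 53/2

t_a=10 t_c=13/2 v_peak=110 T=53/2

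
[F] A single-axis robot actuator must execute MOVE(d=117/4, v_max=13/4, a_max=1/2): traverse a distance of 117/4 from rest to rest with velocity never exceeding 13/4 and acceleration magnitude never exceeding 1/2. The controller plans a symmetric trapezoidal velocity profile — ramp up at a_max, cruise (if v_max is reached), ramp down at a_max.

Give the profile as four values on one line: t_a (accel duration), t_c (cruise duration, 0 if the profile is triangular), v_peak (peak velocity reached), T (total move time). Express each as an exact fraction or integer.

(v_max)²/a_max = (13/4)²/(1/2) = 169/8
117/4 ≥ 169/8 ⇒ cruise phase
t_a = (13/4)/(1/2) = 13/2; v_peak = 13/4
d_cruise = 117/4 − 169/8 = 65/8; t_c = (65/8)/(13/4) = 5/2
T = 2·13/2 + 5/2 = 31/2

t_a=13/2 t_c=5/2 v_peak=13/4 T=31/2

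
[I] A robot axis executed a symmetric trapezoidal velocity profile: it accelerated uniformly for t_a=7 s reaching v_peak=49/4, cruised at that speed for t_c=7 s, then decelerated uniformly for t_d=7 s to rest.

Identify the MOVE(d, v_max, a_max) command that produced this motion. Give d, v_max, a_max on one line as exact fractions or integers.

a_max = (49/4)/7 = 7/4
d_a = ½·49/4·7 = 343/8; d_c = 49/4·7 = 343/4
d = 2·343/8 + 343/4 = 343/2
t_c = 7 > 0 → v_max = v_peak = 49/4

d=343/2 v_max=49/4 a_max=7/4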